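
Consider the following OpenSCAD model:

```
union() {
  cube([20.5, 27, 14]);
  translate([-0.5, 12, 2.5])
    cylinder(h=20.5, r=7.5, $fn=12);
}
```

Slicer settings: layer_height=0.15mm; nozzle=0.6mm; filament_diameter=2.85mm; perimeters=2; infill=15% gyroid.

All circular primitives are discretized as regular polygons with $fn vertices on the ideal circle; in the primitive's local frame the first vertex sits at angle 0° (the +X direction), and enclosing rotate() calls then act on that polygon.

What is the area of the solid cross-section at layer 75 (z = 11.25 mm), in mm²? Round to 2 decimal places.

645.31 mm²

At z = 11.25 mm: the 20.5×27 cube contributes its full rectangle (area 553.50 mm²); the r=7.5 cylinder at (-0.5, 12) gives a regular 12-gon of circumradius 7.5 (constant along its height) (area = (12/2)·7.500²·sin(360°/12) = 168.75 mm²); Taking the union: the regions partially overlap — summed areas 722.25 mm² minus the doubly-counted overlap 76.94 mm² gives 645.31 mm² — area = 645.31 mm². Overall, the cross-section is a single solid region. Net area = 645.31 mm².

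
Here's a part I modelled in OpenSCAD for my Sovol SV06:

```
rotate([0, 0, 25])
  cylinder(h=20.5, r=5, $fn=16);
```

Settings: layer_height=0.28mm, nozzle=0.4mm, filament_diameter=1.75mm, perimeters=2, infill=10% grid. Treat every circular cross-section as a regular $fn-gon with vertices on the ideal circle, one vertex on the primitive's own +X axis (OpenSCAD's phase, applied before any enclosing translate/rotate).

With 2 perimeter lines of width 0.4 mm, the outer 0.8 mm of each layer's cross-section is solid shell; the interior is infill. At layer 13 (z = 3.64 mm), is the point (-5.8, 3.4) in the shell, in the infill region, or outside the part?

outside

At z = 3.64 mm: the r=5 cylinder gives a regular 16-gon of circumradius 5 (constant along its height); (whole slice rotated 25° about Z — lengths, areas and connectivity unchanged). Overall, the cross-section is a single solid region. Undo the 25° rotation: the query point maps to (-3.820, 5.533) in the un-rotated model frame. The nearest boundary edge runs (-1.91, 4.62)→(-3.54, 3.54); distance from the point to it = 1.82 mm. The point is not inside any of the regions above, so it lies outside the cross-section (1.82 mm from the nearest boundary).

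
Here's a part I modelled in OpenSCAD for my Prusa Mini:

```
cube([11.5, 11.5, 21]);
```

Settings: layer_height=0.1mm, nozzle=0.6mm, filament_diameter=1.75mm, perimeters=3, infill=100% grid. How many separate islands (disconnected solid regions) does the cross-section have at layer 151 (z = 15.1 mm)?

At z = 15.1 mm: the cube is present — its section is the full 11.5×11.5 rectangle. Overall, the cross-section is a single solid region. Island count = 1.

1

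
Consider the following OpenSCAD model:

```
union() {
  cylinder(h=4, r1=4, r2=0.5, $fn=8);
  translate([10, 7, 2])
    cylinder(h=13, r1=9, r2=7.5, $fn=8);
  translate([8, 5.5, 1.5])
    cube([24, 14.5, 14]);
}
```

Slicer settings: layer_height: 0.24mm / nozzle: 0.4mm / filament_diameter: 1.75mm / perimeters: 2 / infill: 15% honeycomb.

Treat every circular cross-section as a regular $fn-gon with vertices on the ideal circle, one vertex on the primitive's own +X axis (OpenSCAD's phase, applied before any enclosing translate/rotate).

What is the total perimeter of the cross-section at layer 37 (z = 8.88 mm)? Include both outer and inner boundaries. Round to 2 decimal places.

92.43 mm

At z = 8.88 mm: the cone is not intersected at this z (z outside [0, 4]); the cone at (10, 7) (r1=9→r2=7.5) has section circumradius 8.206 here — a regular 8-gon (perimeter = 2·8·8.206·sin(180°/8) = 50.25 mm); the 24×14.5 cube at (8, 5.5) contributes its full rectangle (perimeter 77.00 mm); Taking the union: the regions partially overlap (shared area 78.04 mm²), so the edge portions inside another operand are dropped and the merged outline is re-measured after clipping — boundary = 92.43 mm. Overall, the cross-section is a single solid region. Total boundary length (outer) = 92.43 mm.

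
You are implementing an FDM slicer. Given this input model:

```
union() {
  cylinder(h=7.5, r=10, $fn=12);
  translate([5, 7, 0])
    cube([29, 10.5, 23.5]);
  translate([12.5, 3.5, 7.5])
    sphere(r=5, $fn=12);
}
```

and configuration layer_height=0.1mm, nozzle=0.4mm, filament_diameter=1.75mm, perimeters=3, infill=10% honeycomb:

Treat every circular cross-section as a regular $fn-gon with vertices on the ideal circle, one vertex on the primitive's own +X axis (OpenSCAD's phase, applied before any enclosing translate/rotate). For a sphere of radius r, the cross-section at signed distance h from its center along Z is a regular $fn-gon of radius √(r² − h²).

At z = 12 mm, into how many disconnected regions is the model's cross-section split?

2

At z = 12 mm: the cylinder does not reach this height (z outside [0, 7.5]); the cube at (5, 7) is present — its section is the full 29×10.5 rectangle; the sphere at (12.5, 3.5): section is a regular 12-gon, circumradius = √(r²−h²) = √(5²−4.5²) = 2.179; Taking the union: the 2 present regions are separate (no shared area or edge), so areas and boundary lengths simply add and each stays a separate island — 2 connected regions. The result has 2 disconnected regions.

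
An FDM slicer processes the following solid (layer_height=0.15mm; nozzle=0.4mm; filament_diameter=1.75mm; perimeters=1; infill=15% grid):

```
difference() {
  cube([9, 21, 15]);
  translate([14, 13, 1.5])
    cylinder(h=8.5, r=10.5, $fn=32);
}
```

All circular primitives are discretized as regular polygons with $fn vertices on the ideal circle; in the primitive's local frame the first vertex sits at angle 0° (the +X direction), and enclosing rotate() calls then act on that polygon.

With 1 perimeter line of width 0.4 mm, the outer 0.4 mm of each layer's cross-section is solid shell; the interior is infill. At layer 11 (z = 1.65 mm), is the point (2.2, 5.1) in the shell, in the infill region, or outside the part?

At z = 1.65 mm: the cube is present — its section is the full 9×21 rectangle; the r=10.5 cylinder at (14, 13) contributes a regular 32-gon of circumradius 10.5; Taking the first minus the rest: starting from the 9×21 cube, the r=10.5 cylinder at (14, 13) partially overlaps it — only the 70.42 mm² overlap (of its 344.14 mm²) is removed, clipping the outline — 1 connected region. Overall, the cross-section is a single solid region. The nearest boundary edge runs (0.00, 0.00)→(0.00, 21.00); distance from the point to it = 2.20 mm. The point is inside the cross-section and 2.20 mm from the nearest boundary — more than the 0.4 mm shell width (1 × 0.4), so it's in the infill interior.

infill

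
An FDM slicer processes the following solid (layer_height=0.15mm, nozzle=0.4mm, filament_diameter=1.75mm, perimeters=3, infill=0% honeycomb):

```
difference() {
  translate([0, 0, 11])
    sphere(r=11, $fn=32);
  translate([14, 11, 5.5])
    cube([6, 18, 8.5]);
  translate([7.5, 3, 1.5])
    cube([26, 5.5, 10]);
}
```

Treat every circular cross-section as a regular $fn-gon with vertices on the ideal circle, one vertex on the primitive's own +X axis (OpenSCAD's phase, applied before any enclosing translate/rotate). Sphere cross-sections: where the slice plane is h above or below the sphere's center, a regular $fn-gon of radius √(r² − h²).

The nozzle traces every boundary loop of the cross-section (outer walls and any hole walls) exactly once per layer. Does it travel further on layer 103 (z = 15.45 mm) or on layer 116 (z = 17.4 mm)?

layer 103 (z = 15.45 mm)

Layer 103 (z = 15.45): the r=11 sphere contributes a regular 32-gon of circumradius √(11²−4.45²) = 10.060 (perimeter = 2·32·10.060·sin(180°/32) = 63.11 mm); the cube at (14, 11) is not intersected at this z (z outside [5.5, 14]); the cube at (7.5, 3) is not intersected at this z (z outside [1.5, 11.5]); Subtracting the remaining from the first: none of the subtracted shapes is present at this height, so the r=11 sphere is unchanged — boundary = 63.11 mm. So its perimeter = 63.11 mm. Layer 116 (z = 17.4): the sphere: section is a regular 32-gon, circumradius = √(r²−h²) = √(11²−6.4²) = 8.947 (perimeter = 2·32·8.947·sin(180°/32) = 56.12 mm); the cube at (14, 11) does not reach this height (z outside [5.5, 14]); the cube at (7.5, 3) is not intersected at this z (z outside [1.5, 11.5]); After the difference (first − rest): none of the subtracted shapes is present at this height, so the r=11 sphere is unchanged — boundary = 56.12 mm. So its perimeter = 56.12 mm. Layer 103 is larger (63.11 vs 56.12 mm).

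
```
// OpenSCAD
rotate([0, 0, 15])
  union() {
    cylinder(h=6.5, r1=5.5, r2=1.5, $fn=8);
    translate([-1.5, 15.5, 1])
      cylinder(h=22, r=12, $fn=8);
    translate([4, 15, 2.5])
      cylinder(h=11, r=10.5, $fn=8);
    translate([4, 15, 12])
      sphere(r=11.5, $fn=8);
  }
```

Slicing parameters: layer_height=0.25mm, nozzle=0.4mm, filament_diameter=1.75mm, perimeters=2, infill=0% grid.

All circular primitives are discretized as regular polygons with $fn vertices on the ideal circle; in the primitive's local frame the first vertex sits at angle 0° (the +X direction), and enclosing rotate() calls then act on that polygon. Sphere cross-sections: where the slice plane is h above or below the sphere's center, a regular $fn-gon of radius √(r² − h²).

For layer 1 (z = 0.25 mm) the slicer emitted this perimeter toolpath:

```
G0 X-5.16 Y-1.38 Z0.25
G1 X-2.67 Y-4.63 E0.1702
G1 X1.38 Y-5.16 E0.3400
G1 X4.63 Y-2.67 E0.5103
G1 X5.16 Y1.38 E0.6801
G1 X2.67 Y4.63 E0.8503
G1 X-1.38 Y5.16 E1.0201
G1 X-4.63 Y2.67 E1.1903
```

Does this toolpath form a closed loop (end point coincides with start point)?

no

Start point (G0): (-5.16, -1.38). End point (last G1): the path does not return to the start — open.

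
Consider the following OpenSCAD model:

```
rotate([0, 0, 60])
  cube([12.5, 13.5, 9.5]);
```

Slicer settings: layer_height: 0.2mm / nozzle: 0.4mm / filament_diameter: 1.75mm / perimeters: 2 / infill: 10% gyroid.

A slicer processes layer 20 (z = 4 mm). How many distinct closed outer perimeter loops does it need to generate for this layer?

1

At z = 4 mm: the cube is present — its section is the full 12.5×13.5 rectangle; (whole slice rotated 60° about Z — lengths, areas and connectivity unchanged). The result has 1 disconnected region.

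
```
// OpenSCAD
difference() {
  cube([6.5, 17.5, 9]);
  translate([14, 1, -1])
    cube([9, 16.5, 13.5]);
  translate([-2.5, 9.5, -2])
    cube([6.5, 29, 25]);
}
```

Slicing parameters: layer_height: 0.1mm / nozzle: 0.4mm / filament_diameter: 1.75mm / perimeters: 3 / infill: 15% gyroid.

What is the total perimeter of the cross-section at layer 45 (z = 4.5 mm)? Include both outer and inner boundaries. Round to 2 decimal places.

48.00 mm

At z = 4.5 mm: the cube is present — its section is the full 6.5×17.5 rectangle (perimeter 48.00 mm); the 9×16.5 cube at (14, 1) contributes its full rectangle (perimeter 51.00 mm); the cube at (-2.5, 9.5) (footprint 6.5×29) is included at this height (perimeter 71.00 mm); Subtracting the remaining from the first: starting from the 6.5×17.5 cube, the 9×16.5 cube at (14, 1) misses the remaining region (no effect); the 6.5×29 cube at (-2.5, 9.5) partially overlaps it — only the 32.00 mm² overlap (of its 188.50 mm²) is removed, clipping the outline — boundary = 48.00 mm. Overall, the cross-section is a single solid region. Total boundary length (outer) = 48.00 mm.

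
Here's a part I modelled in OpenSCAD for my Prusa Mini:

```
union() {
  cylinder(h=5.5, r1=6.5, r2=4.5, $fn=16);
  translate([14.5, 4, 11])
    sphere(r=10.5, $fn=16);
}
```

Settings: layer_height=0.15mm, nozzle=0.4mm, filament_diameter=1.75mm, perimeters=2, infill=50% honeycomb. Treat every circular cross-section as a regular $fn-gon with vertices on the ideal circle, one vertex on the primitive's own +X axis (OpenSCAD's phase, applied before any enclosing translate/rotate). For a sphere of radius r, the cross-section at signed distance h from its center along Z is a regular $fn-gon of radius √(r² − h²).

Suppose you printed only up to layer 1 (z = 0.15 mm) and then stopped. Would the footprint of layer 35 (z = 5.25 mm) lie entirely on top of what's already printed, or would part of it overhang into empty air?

part overhangs

Compare the two slices. At z = 0.15: the cone contributes a regular 16-gon of circumradius 6.445 (interpolated between r1=6.5 and r2=4.5 at t=0.027) (area = (16/2)·6.445²·sin(360°/16) = 127.19 mm²); the sphere at (14.5, 4) is not intersected at this z (|z−center|=10.850 > r=10.5); Merging all regions: only the cone is present, so the union is just that shape — area = 127.19 mm². At z = 5.25: the cone: at t=0.955 of its height the radius interpolates to r₁+(r₂−r₁)t = 4.591, giving a regular 16-gon of that circumradius (area = (16/2)·4.591²·sin(360°/16) = 64.52 mm²); the sphere at (14.5, 4): section is a regular 16-gon, circumradius = √(r²−h²) = √(10.5²−5.75²) = 8.786 (area = (16/2)·8.786²·sin(360°/16) = 236.31 mm²); Taking the union: the 2 present regions are separate (no shared area or edge), so areas and boundary lengths simply add and each stays a separate island — area = 300.83 mm². Checking containment: at z = 5.25 the cross-section extends beyond the z = 0.15 cross-section by about 236.31 mm².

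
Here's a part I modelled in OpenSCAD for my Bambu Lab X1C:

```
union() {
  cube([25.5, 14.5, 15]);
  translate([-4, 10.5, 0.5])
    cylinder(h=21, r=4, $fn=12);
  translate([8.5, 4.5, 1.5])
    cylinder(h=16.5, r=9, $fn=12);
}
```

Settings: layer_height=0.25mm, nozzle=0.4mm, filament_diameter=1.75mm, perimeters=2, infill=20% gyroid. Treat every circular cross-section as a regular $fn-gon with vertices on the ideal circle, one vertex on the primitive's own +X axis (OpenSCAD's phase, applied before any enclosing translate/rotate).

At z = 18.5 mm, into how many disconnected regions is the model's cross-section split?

At z = 18.5 mm: the cube does not reach this height (z outside [0, 15]); the r=4 cylinder at (-4, 10.5) gives a regular 12-gon of circumradius 4 (constant along its height); the cylinder at (8.5, 4.5) is absent (z outside [1.5, 18]); Taking the union: only the r=4 cylinder at (-4, 10.5) is present, so the union is just that shape — 1 connected region. The result has 1 disconnected region.

1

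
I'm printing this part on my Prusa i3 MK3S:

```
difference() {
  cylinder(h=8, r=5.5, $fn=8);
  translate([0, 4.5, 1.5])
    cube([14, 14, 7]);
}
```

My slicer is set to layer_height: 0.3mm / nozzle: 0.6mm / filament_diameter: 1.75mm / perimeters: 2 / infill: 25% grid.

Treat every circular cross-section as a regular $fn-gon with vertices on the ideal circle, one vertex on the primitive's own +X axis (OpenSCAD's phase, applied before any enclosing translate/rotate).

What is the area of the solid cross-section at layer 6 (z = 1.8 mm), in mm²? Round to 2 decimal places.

84.35 mm²

At z = 1.8 mm: the r=5.5 cylinder gives a regular 8-gon of circumradius 5.5 (constant along its height) (area = (8/2)·5.500²·sin(360°/8) = 85.56 mm²); the 14×14 cube at (0, 4.5) contributes its full rectangle (area 196.00 mm²); Taking the first minus the rest: starting from the r=5.5 cylinder (85.56 mm²), the 14×14 cube at (0, 4.5) partially overlaps it — only the 1.21 mm² overlap (of its 196.00 mm²) is removed, clipping the outline — area = 84.35 mm². Overall, the cross-section is a single solid region. Net area = 84.35 mm².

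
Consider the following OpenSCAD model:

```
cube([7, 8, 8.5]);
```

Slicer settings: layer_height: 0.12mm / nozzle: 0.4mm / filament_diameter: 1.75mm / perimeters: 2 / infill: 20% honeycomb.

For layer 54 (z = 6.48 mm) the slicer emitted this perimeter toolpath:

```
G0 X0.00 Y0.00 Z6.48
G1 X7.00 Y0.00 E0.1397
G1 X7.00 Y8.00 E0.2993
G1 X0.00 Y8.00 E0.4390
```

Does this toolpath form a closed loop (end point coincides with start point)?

no

Start point (G0): (0.00, 0.00). End point (last G1): the path does not return to the start — open.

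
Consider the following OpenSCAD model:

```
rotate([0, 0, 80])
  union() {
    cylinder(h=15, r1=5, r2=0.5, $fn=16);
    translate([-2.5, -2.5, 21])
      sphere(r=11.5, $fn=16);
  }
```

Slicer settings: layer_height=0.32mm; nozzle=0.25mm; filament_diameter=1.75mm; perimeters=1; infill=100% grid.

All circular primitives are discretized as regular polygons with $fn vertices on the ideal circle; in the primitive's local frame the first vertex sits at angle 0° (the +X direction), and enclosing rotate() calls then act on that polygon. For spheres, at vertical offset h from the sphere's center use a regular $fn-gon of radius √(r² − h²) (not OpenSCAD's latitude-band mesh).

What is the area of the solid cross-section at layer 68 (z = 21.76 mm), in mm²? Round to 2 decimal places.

At z = 21.76 mm: the cone does not reach this height (z outside [0, 15]); the sphere at (-2.5, -2.5): section is a regular 16-gon, circumradius = √(r²−h²) = √(11.5²−0.76²) = 11.475 (area = (16/2)·11.475²·sin(360°/16) = 403.11 mm²); Combining (union): only the r=11.5 sphere at (-2.5, -2.5) is present, so the union is just that shape — area = 403.11 mm²; (whole slice rotated 80° about Z — lengths, areas and connectivity unchanged). Overall, the cross-section is a single solid region. Net area = 403.11 mm².

403.11 mm²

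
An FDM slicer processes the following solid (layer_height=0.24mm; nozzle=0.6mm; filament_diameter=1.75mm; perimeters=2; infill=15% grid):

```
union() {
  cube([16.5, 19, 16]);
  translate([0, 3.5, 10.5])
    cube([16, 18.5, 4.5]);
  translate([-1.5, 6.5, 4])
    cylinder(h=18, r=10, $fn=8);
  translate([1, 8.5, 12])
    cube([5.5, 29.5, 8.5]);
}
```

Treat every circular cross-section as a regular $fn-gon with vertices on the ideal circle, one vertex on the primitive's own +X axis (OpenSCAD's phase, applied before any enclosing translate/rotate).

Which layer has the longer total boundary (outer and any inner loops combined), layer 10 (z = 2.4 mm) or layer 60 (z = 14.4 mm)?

Layer 10 (z = 2.4): the cube is present — its section is the full 16.5×19 rectangle (perimeter 71.00 mm); the cube at (0, 3.5) does not reach this height (z outside [10.5, 15]); the cylinder at (-1.5, 6.5) is not intersected at this z (z outside [4, 22]); the cube at (1, 8.5) is absent (z outside [12, 20.5]); Combining (union): only the 16.5×19 cube is present, so the union is just that shape — boundary = 71.00 mm. So its perimeter = 71.00 mm. Layer 60 (z = 14.4): the 16.5×19 cube contributes its full rectangle (perimeter 71.00 mm); the cube at (0, 3.5) (footprint 16×18.5) is included at this height (perimeter 69.00 mm); the r=10 cylinder at (-1.5, 6.5) gives a regular 8-gon of circumradius 10 (constant along its height) (perimeter = 2·8·10.000·sin(180°/8) = 61.23 mm); the cube at (1, 8.5) (footprint 5.5×29.5) is included at this height (perimeter 70.00 mm); Taking the union: the regions partially overlap (shared area 424.93 mm²), so the edge portions inside another operand are dropped and the merged outline is re-measured after clipping — boundary = 127.82 mm. So its perimeter = 127.82 mm. Layer 60 is larger (127.82 vs 71.00 mm).

layer 60 (z = 14.4 mm)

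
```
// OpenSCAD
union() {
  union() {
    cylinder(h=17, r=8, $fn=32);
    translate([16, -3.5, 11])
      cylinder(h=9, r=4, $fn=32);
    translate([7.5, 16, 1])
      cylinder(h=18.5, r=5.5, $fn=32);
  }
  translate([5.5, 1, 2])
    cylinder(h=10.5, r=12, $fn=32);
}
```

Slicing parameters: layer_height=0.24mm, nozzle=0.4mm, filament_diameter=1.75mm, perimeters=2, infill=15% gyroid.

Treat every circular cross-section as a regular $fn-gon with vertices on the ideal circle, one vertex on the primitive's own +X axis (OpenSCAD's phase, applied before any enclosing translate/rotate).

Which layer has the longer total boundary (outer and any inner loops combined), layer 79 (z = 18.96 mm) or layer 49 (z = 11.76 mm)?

layer 49 (z = 11.76 mm)

Layer 79 (z = 18.96): the cylinder is not intersected at this z (z outside [0, 17]); the r=4 cylinder at (16, -3.5) gives a regular 32-gon of circumradius 4 (constant along its height) (perimeter = 2·32·4.000·sin(180°/32) = 25.09 mm); the cylinder at (7.5, 16): section is a regular 32-gon, circumradius r=5.5 (perimeter = 2·32·5.500·sin(180°/32) = 34.50 mm); Taking the union: the 2 present regions are separate (no shared area or edge), so areas and boundary lengths simply add and each stays a separate island — boundary = 59.59 mm; the cylinder at (5.5, 1) does not reach this height (z outside [2, 12.5]); Taking the union: only that combined region is present, so the union is just that shape — boundary = 59.59 mm. So its perimeter = 59.59 mm. Layer 49 (z = 11.76): the cylinder: section is a regular 32-gon, circumradius r=8 (perimeter = 2·32·8.000·sin(180°/32) = 50.18 mm); the cylinder at (16, -3.5): section is a regular 32-gon, circumradius r=4 (perimeter = 2·32·4.000·sin(180°/32) = 25.09 mm); the r=5.5 cylinder at (7.5, 16) contributes a regular 32-gon of circumradius 5.5 (perimeter = 2·32·5.500·sin(180°/32) = 34.50 mm); Combining (union): the 3 present regions are separate (no shared area or edge), so areas and boundary lengths simply add and each stays a separate island — boundary = 109.78 mm; the cylinder at (5.5, 1): section is a regular 32-gon, circumradius r=12 (perimeter = 2·32·12.000·sin(180°/32) = 75.28 mm); Combining (union): the regions partially overlap (shared area 223.76 mm²), so the edge portions inside another operand are dropped and the merged outline is re-measured after clipping — boundary = 99.41 mm. So its perimeter = 99.41 mm. Layer 49 is larger (99.41 vs 59.59 mm).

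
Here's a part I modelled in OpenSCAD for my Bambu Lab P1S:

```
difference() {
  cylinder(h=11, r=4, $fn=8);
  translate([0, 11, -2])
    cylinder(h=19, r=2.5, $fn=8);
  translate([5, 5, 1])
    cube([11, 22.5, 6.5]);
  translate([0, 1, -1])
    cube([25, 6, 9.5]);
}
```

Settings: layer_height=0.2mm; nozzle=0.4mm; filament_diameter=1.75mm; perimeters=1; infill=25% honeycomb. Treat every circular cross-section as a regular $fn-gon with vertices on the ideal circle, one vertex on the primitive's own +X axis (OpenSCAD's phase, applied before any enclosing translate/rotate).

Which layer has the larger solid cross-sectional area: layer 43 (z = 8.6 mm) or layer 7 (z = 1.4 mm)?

Layer 43 (z = 8.6): the r=4 cylinder contributes a regular 8-gon of circumradius 4 (area = (8/2)·4.000²·sin(360°/8) = 45.25 mm²); the cylinder at (0, 11): section is a regular 8-gon, circumradius r=2.5 (area = (8/2)·2.500²·sin(360°/8) = 17.68 mm²); the cube at (5, 5) does not reach this height (z outside [1, 7.5]); the cube at (0, 1) is absent (z outside [-1, 8.5]); Taking the first minus the rest: starting from the r=4 cylinder (45.25 mm²), the r=2.5 cylinder at (0, 11) misses the remaining region (no effect) — area = 45.25 mm². So its area = 45.25 mm². Layer 7 (z = 1.4): the r=4 cylinder gives a regular 8-gon of circumradius 4 (constant along its height) (area = (8/2)·4.000²·sin(360°/8) = 45.25 mm²); the r=2.5 cylinder at (0, 11) gives a regular 8-gon of circumradius 2.5 (constant along its height) (area = (8/2)·2.500²·sin(360°/8) = 17.68 mm²); the 11×22.5 cube at (5, 5) contributes its full rectangle (area 247.50 mm²); the cube at (0, 1) (footprint 25×6) is included at this height (area 150.00 mm²); Subtracting the remaining from the first: starting from the r=4 cylinder (45.25 mm²), the r=2.5 cylinder at (0, 11) misses the remaining region (no effect); the 11×22.5 cube at (5, 5) misses the remaining region (no effect); the 25×6 cube at (0, 1) partially overlaps it — only the 7.52 mm² overlap (of its 150.00 mm²) is removed, clipping the outline — area = 37.73 mm². So its area = 37.73 mm². Layer 43 is larger (45.25 vs 37.73 mm²).

layer 43 (z = 8.6 mm)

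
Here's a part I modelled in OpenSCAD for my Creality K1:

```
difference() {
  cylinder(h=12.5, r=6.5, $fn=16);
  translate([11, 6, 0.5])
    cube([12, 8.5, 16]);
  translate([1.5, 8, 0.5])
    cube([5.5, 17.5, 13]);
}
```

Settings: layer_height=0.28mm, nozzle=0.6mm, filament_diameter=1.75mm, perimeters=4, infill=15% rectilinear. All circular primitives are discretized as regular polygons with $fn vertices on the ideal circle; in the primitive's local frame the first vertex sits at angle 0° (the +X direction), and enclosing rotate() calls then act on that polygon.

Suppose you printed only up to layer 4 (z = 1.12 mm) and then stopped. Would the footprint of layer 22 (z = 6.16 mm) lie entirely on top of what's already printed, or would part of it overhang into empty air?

Compare the two slices. At z = 1.12: the r=6.5 cylinder contributes a regular 16-gon of circumradius 6.5 (area = (16/2)·6.500²·sin(360°/16) = 129.35 mm²); the cube at (11, 6) is present — its section is the full 12×8.5 rectangle (area 102.00 mm²); the cube at (1.5, 8) is present — its section is the full 5.5×17.5 rectangle (area 96.25 mm²); After the difference (first − rest): starting from the r=6.5 cylinder (129.35 mm²), the 12×8.5 cube at (11, 6) misses the remaining region (no effect); the 5.5×17.5 cube at (1.5, 8) misses the remaining region (no effect) — area = 129.35 mm². At z = 6.16: the cylinder: section is a regular 16-gon, circumradius r=6.5 (area = (16/2)·6.500²·sin(360°/16) = 129.35 mm²); the 12×8.5 cube at (11, 6) contributes its full rectangle (area 102.00 mm²); the cube at (1.5, 8) is present — its section is the full 5.5×17.5 rectangle (area 96.25 mm²); Subtracting the remaining from the first: starting from the r=6.5 cylinder (129.35 mm²), the 12×8.5 cube at (11, 6) misses the remaining region (no effect); the 5.5×17.5 cube at (1.5, 8) misses the remaining region (no effect) — area = 129.35 mm². Checking containment: the cross-section at z = 6.16 is a subset of the cross-section at z = 1.12.

entirely on top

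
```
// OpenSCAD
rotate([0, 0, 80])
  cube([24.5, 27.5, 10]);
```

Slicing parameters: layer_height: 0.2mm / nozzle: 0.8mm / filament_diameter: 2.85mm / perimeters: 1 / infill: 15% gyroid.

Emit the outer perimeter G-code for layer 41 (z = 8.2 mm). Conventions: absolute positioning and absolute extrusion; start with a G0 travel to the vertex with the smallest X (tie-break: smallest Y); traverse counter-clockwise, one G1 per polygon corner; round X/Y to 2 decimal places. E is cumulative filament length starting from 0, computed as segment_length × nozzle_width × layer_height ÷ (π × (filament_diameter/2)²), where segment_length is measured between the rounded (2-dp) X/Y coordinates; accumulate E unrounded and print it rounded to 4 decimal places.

G0 X-27.08 Y4.78 Z8.20
G1 X0.00 Y0.00 E0.6897
G1 X4.25 Y24.13 E1.3042
G1 X-22.83 Y28.90 E1.9938
G1 X-27.08 Y4.78 E2.6081

At z = 8.2 mm: the 24.5×27.5 cube contributes its full rectangle; (whole slice rotated 80° about Z — lengths, areas and connectivity unchanged). The outline is a single polygon with 4 vertices. Extrusion per mm of travel: 0.8 × 0.2 / (π × 1.425²) = 0.025081. Accumulating E over each segment gives final E = 2.6081.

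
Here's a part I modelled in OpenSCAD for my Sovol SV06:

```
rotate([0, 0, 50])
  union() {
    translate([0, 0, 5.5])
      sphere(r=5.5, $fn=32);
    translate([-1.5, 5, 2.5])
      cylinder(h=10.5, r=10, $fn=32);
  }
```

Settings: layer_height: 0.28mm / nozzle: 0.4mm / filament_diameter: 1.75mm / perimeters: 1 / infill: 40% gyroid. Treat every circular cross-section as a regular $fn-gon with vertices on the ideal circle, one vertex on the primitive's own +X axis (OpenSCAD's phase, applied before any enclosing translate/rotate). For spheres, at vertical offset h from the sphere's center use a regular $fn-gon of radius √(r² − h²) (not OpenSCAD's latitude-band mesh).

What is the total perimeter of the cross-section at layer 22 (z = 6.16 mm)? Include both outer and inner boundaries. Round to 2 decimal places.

63.25 mm

At z = 6.16 mm: the r=5.5 sphere contributes a regular 32-gon of circumradius √(5.5²−0.66²) = 5.460 (perimeter = 2·32·5.460·sin(180°/32) = 34.25 mm); the r=10 cylinder at (-1.5, 5) contributes a regular 32-gon of circumradius 10 (perimeter = 2·32·10.000·sin(180°/32) = 62.73 mm); Merging all regions: the regions partially overlap (shared area 89.55 mm²), so the edge portions inside another operand are dropped and the merged outline is re-measured after clipping — boundary = 63.25 mm; (rotated 50° about Z; rotation is an isometry so areas/perimeters/island counts are preserved). Overall, the cross-section is a single solid region. Total boundary length (outer) = 63.25 mm.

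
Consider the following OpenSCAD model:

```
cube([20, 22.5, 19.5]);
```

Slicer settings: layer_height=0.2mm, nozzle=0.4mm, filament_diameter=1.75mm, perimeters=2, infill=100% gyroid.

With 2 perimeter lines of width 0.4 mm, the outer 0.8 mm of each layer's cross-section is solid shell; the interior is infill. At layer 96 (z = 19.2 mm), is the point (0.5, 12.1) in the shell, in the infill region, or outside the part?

shell

At z = 19.2 mm: the cube (footprint 20×22.5) is included at this height. Overall, the cross-section is a single solid region. The nearest boundary edge runs (0.00, 22.50)→(0.00, 0.00); distance from the point to it = 0.50 mm. The point is inside the cross-section, 0.50 mm from the nearest boundary — within the 0.8 mm shell band (2 × 0.4).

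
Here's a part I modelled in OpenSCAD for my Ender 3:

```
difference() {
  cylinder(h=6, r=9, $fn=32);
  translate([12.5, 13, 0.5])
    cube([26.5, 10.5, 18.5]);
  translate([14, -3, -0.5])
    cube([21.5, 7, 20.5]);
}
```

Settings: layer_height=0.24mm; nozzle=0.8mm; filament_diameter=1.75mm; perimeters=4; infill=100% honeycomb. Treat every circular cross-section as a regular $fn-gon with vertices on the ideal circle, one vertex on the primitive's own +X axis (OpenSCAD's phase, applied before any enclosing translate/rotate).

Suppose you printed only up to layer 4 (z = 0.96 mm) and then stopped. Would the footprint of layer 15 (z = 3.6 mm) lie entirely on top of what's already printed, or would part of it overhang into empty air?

Compare the two slices. At z = 0.96: the r=9 cylinder contributes a regular 32-gon of circumradius 9 (area = (32/2)·9.000²·sin(360°/32) = 252.84 mm²); the cube at (12.5, 13) is present — its section is the full 26.5×10.5 rectangle (area 278.25 mm²); the cube at (14, -3) (footprint 21.5×7) is included at this height (area 150.50 mm²); After the difference (first − rest): starting from the r=9 cylinder (252.84 mm²), the 26.5×10.5 cube at (12.5, 13) misses the remaining region (no effect); the 21.5×7 cube at (14, -3) misses the remaining region (no effect) — area = 252.84 mm². At z = 3.6: the r=9 cylinder contributes a regular 32-gon of circumradius 9 (area = (32/2)·9.000²·sin(360°/32) = 252.84 mm²); the 26.5×10.5 cube at (12.5, 13) contributes its full rectangle (area 278.25 mm²); the cube at (14, -3) (footprint 21.5×7) is included at this height (area 150.50 mm²); Taking the first minus the rest: starting from the r=9 cylinder (252.84 mm²), the 26.5×10.5 cube at (12.5, 13) misses the remaining region (no effect); the 21.5×7 cube at (14, -3) misses the remaining region (no effect) — area = 252.84 mm². Checking containment: the cross-section at z = 3.6 is a subset of the cross-section at z = 0.96.

entirely on top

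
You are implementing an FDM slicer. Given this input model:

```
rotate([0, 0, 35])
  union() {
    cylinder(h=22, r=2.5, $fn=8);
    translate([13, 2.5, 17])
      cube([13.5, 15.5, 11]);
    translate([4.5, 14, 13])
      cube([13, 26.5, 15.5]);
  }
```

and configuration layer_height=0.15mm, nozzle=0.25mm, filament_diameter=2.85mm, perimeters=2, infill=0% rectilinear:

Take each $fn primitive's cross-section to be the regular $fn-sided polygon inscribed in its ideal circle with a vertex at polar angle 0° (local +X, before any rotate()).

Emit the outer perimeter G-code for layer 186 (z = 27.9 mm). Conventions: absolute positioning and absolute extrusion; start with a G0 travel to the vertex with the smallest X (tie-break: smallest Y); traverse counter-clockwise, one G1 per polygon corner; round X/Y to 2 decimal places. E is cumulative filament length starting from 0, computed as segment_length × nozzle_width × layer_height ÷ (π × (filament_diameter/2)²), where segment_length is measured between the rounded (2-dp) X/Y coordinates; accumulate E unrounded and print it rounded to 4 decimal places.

At z = 27.9 mm: the cylinder is not intersected at this z (z outside [0, 22]); the cube at (13, 2.5) (footprint 13.5×15.5) is included at this height; the cube at (4.5, 14) is present — its section is the full 13×26.5 rectangle; Combining (union): the regions partially overlap (shared area 18.00 mm²), so overlapping operands fuse into one piece — 1 connected region; (rotated 35° about Z; rotation is an isometry so areas/perimeters/island counts are preserved). The outline is a single polygon with 8 vertices. Extrusion per mm of travel: 0.25 × 0.15 / (π × 1.425²) = 0.005878. Accumulating E over each segment gives final E = 0.7053.

G0 X-19.54 Y35.76 Z27.90
G1 X-4.34 Y14.05 E0.1558
G1 X2.62 Y18.92 E0.2057
G1 X9.22 Y9.50 E0.2733
G1 X20.27 Y17.25 E0.3527
G1 X11.38 Y29.94 E0.4438
G1 X4.01 Y24.78 E0.4966
G1 X-8.89 Y43.21 E0.6289
G1 X-19.54 Y35.76 E0.7053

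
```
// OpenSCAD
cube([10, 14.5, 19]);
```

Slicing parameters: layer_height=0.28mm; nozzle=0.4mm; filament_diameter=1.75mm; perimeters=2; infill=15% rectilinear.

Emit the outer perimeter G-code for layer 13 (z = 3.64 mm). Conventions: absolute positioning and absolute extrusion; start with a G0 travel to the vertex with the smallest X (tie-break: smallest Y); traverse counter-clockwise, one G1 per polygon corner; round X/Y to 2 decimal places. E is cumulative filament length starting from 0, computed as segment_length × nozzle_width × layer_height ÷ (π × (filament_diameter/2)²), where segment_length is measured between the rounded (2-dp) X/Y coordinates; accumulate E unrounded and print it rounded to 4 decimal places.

G0 X0.00 Y0.00 Z3.64
G1 X10.00 Y0.00 E0.4656
G1 X10.00 Y14.50 E1.1408
G1 X0.00 Y14.50 E1.6065
G1 X0.00 Y0.00 E2.2816

At z = 3.64 mm: the cube is present — its section is the full 10×14.5 rectangle. The outline is a single polygon with 4 vertices. Extrusion per mm of travel: 0.4 × 0.28 / (π × 0.875²) = 0.046564. Accumulating E over each segment gives final E = 2.2816.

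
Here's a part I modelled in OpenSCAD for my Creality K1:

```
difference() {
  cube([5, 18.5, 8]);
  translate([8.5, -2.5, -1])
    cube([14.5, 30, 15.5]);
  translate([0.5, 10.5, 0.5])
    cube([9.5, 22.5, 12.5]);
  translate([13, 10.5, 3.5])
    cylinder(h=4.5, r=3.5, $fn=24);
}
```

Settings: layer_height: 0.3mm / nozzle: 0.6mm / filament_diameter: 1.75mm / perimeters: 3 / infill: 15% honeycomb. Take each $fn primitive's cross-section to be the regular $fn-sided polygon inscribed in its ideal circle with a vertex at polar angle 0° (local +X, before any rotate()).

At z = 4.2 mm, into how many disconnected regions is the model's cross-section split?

1

At z = 4.2 mm: the cube (footprint 5×18.5) is included at this height; the cube at (8.5, -2.5) (footprint 14.5×30) is included at this height; the 9.5×22.5 cube at (0.5, 10.5) contributes its full rectangle; the r=3.5 cylinder at (13, 10.5) gives a regular 24-gon of circumradius 3.5 (constant along its height); Taking the first minus the rest: starting from the 5×18.5 cube, the 14.5×30 cube at (8.5, -2.5) misses the remaining region (no effect); the 9.5×22.5 cube at (0.5, 10.5) partially overlaps it — only the 36.00 mm² overlap (of its 213.75 mm²) is removed, clipping the outline; the r=3.5 cylinder at (13, 10.5) misses the remaining region (no effect) — 1 connected region. The result has 1 disconnected region.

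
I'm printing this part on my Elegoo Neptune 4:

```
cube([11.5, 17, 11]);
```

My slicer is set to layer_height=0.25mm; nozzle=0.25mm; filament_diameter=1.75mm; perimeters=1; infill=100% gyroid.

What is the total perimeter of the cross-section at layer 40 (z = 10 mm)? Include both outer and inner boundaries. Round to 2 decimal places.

57.00 mm

At z = 10 mm: the cube is present — its section is the full 11.5×17 rectangle (perimeter 57.00 mm). Overall, the cross-section is a single solid region. Total boundary length (outer) = 57.00 mm.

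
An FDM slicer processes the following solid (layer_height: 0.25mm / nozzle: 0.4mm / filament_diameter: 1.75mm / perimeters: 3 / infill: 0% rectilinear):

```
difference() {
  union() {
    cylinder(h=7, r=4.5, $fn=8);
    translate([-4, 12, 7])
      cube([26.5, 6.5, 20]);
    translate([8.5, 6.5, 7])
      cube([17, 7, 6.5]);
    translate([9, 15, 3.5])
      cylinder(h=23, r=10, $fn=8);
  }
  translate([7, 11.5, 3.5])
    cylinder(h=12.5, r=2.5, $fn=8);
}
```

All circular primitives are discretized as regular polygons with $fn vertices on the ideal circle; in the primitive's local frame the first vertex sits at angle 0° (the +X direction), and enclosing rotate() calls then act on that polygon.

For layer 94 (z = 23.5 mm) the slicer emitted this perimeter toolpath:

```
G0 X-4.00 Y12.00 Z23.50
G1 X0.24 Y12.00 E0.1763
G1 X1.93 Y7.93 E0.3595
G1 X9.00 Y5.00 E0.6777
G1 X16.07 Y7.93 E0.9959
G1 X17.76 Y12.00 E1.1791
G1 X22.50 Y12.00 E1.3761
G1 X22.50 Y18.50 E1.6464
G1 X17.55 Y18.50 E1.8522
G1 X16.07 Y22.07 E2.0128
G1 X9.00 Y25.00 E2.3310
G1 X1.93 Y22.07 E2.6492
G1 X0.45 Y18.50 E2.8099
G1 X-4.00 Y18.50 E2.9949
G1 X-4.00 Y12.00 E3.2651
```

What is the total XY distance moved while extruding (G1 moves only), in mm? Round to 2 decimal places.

78.54 mm

Sum the Euclidean lengths of each G1 segment: total = 78.54 mm.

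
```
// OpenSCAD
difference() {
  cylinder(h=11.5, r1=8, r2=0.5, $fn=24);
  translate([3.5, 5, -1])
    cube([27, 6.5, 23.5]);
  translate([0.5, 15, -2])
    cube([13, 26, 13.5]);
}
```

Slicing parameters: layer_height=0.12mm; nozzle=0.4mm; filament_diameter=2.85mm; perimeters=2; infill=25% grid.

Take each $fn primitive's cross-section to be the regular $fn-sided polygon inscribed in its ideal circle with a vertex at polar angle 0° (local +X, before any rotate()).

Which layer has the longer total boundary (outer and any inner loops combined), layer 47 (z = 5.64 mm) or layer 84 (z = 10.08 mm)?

layer 47 (z = 5.64 mm)

Layer 47 (z = 5.64): the cone: at t=0.490 of its height the radius interpolates to r₁+(r₂−r₁)t = 4.322, giving a regular 24-gon of that circumradius (perimeter = 2·24·4.322·sin(180°/24) = 27.08 mm); the cube at (3.5, 5) is present — its section is the full 27×6.5 rectangle (perimeter 67.00 mm); the cube at (0.5, 15) is present — its section is the full 13×26 rectangle (perimeter 78.00 mm); Subtracting the remaining from the first: starting from the cone, the 27×6.5 cube at (3.5, 5) misses the remaining region (no effect); the 13×26 cube at (0.5, 15) misses the remaining region (no effect) — boundary = 27.08 mm. So its perimeter = 27.08 mm. Layer 84 (z = 10.08): the cone (r1=8→r2=0.5) has section circumradius 1.426 here — a regular 24-gon (perimeter = 2·24·1.426·sin(180°/24) = 8.93 mm); the cube at (3.5, 5) is present — its section is the full 27×6.5 rectangle (perimeter 67.00 mm); the cube at (0.5, 15) (footprint 13×26) is included at this height (perimeter 78.00 mm); Subtracting the remaining from the first: starting from the cone, the 27×6.5 cube at (3.5, 5) misses the remaining region (no effect); the 13×26 cube at (0.5, 15) misses the remaining region (no effect) — boundary = 8.93 mm. So its perimeter = 8.93 mm. Layer 47 is larger (27.08 vs 8.93 mm).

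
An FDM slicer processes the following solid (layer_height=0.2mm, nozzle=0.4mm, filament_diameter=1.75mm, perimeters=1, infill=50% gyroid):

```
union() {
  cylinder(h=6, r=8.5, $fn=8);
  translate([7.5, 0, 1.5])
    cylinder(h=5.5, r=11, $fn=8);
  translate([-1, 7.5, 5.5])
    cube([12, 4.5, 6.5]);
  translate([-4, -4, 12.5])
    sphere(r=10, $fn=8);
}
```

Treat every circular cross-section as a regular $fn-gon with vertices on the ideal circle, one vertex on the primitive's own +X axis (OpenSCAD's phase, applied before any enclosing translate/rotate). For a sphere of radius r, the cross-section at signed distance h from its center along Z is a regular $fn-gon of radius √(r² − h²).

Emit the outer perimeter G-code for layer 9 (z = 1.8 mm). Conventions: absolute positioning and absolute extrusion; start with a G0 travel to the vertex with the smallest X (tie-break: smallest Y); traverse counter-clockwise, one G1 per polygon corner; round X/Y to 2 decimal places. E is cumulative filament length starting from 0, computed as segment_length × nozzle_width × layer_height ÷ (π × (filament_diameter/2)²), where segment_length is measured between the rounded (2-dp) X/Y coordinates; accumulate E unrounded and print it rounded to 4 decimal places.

At z = 1.8 mm: the r=8.5 cylinder contributes a regular 8-gon of circumradius 8.5; the r=11 cylinder at (7.5, 0) contributes a regular 8-gon of circumradius 11; the cube at (-1, 7.5) is not intersected at this z (z outside [5.5, 12]); the sphere at (-4, -4) does not reach this height (|z−center|=10.700 > r=10); Merging all regions: the regions partially overlap (shared area 131.15 mm²), so overlapping operands fuse into one piece — 1 connected region. The outline is a single polygon with 12 vertices. Extrusion per mm of travel: 0.4 × 0.2 / (π × 0.875²) = 0.033260. Accumulating E over each segment gives final E = 2.5255.

G0 X-8.50 Y0.00 Z1.80
G1 X-6.01 Y-6.01 E0.2164
G1 X0.00 Y-8.50 E0.4327
G1 X0.73 Y-8.20 E0.4590
G1 X7.50 Y-11.00 E0.7027
G1 X15.28 Y-7.78 E0.9827
G1 X18.50 Y0.00 E1.2628
G1 X15.28 Y7.78 E1.5428
G1 X7.50 Y11.00 E1.8229
G1 X0.73 Y8.20 E2.0665
G1 X0.00 Y8.50 E2.0928
G1 X-6.01 Y6.01 E2.3092
G1 X-8.50 Y0.00 E2.5255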